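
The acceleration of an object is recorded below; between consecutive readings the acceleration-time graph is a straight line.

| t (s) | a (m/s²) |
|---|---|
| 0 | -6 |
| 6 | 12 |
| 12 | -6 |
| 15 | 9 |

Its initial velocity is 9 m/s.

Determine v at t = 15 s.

49.5 m/s

Δv equals the area under the a-t graph; then v = v₀ + Δv.
0–6 s: ½(-6 + 12)(6) = 18 m/s
6–12 s: ½(12 + -6)(6) = 18 m/s
12–15 s: ½(-6 + 9)(3) = 4.5 m/s
Δv = 40.5 m/s, so v(15) = 9 + (40.5) = 49.5 m/s.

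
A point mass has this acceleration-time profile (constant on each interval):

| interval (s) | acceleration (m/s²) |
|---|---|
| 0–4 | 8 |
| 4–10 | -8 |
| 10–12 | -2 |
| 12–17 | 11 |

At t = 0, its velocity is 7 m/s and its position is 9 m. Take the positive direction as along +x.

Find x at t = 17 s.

On each constant-a segment, Δv = aΔt and Δx = v₀Δt + ½aΔt²; chain segment to segment.
0–4 s: v starts 7 m/s; Δx = 7·4 + ½·8·4² = 92 m; v ends 39 m/s.
4–10 s: v starts 39 m/s; Δx = 39·6 + ½·-8·6² = 90 m; v ends -9 m/s.
10–12 s: v starts -9 m/s; Δx = -9·2 + ½·-2·2² = -22 m; v ends -13 m/s.
12–17 s: v starts -13 m/s; Δx = -13·5 + ½·11·5² = 72.5 m; v ends 42 m/s.
x(17) = 9 + Σ Δx = 241.5 m.

241.5 m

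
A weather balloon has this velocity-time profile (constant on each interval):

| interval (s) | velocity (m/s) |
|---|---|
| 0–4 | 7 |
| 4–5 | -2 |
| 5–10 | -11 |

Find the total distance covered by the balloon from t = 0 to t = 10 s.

85 m

Distance (not displacement) is the total path length: add the absolute areas under v-t.
0–4 s: |7| × 4 = 28 m
4–5 s: |-2| × 1 = 2 m
5–10 s: |-11| × 5 = 55 m
Total distance = 85 m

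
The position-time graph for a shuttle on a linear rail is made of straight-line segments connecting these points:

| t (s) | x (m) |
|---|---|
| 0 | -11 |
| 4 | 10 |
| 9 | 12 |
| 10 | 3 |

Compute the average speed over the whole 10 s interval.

Average speed = (total path length)/(elapsed time); on a piecewise-linear x-t graph the path length is Σ|Δx|.
0–4 s: |Δx| = |10 − -11| = 21 m
4–9 s: |Δx| = |12 − 10| = 2 m
9–10 s: |Δx| = |3 − 12| = 9 m
Total path = 32 m; average speed = 32/10 = 3.2 m/s.

3.2 m/s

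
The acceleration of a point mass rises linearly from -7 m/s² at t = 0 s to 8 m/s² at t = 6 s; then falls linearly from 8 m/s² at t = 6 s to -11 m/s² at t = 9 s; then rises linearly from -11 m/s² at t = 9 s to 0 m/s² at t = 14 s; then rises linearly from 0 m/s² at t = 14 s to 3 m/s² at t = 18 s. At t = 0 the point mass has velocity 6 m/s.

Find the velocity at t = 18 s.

Δv equals the area under the a-t graph; then v = v₀ + Δv.
0–6 s: ½(-7 + 8)(6) = 3 m/s
6–9 s: ½(8 + -11)(3) = -4.5 m/s
9–14 s: ½(-11 + 0)(5) = -27.5 m/s
14–18 s: ½(0 + 3)(4) = 6 m/s
Δv = -23 m/s, so v(18) = 6 + (-23) = -17 m/s.

-17 m/s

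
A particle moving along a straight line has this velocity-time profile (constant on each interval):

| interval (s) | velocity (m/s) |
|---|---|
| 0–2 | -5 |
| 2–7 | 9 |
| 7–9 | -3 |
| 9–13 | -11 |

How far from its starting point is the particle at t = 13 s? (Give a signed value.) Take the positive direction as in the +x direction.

-15 m

Displacement is the signed area under the v-t curve.
0–2 s: -5 × 2 = -10 m
2–7 s: 9 × 5 = 45 m
7–9 s: -3 × 2 = -6 m
9–13 s: -11 × 4 = -44 m
Net displacement = -15 m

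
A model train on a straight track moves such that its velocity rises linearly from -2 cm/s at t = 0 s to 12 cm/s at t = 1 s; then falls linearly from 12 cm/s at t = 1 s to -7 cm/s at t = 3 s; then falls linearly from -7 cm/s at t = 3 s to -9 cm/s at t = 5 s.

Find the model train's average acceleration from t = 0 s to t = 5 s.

-1.4 cm/s²

Average acceleration = Δv/Δt = (-9 − -2)/(5 − 0) = -1.4 cm/s².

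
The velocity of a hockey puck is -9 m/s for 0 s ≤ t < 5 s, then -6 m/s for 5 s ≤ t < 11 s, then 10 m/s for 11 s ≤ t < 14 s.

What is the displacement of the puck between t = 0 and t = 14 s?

Net displacement equals the area under the velocity-time graph (areas below the axis count negative).
0–5 s: -9 × 5 = -45 m
5–11 s: -6 × 6 = -36 m
11–14 s: 10 × 3 = 30 m
Net displacement = -51 m

-51 m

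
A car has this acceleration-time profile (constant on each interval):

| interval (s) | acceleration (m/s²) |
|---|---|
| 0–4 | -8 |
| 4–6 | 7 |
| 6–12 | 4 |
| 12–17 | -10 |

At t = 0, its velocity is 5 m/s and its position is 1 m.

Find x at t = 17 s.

On each constant-a segment, Δv = aΔt and Δx = v₀Δt + ½aΔt²; chain segment to segment.
0–4 s: v starts 5 m/s; Δx = 5·4 + ½·-8·4² = -44 m; v ends -27 m/s.
4–6 s: v starts -27 m/s; Δx = -27·2 + ½·7·2² = -40 m; v ends -13 m/s.
6–12 s: v starts -13 m/s; Δx = -13·6 + ½·4·6² = -6 m; v ends 11 m/s.
12–17 s: v starts 11 m/s; Δx = 11·5 + ½·-10·5² = -70 m; v ends -39 m/s.
x(17) = 1 + Σ Δx = -159 m.

-159 m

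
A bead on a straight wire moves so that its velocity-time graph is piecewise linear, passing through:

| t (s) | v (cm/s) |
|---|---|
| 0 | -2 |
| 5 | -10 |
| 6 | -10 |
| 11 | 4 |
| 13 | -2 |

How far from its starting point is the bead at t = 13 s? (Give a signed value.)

Displacement is the signed area under the v-t curve.
0–5 s: ½(-2 + -10)(5) = -30 cm
5–6 s: -10 × 1 = -10 cm
6–11 s: ½(-10 + 4)(5) = -15 cm
11–13 s: ½(4 + -2)(2) = 2 cm
Net displacement = -53 cm

-53 cm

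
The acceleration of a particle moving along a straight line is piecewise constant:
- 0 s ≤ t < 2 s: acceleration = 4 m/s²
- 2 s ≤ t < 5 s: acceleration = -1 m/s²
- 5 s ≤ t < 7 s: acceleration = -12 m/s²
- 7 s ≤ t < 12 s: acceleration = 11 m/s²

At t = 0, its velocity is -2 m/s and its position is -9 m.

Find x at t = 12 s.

On each constant-a segment, Δv = aΔt and Δx = v₀Δt + ½aΔt²; chain segment to segment.
0–2 s: v starts -2 m/s; Δx = -2·2 + ½·4·2² = 4 m; v ends 6 m/s.
2–5 s: v starts 6 m/s; Δx = 6·3 + ½·-1·3² = 13.5 m; v ends 3 m/s.
5–7 s: v starts 3 m/s; Δx = 3·2 + ½·-12·2² = -18 m; v ends -21 m/s.
7–12 s: v starts -21 m/s; Δx = -21·5 + ½·11·5² = 32.5 m; v ends 34 m/s.
x(12) = -9 + Σ Δx = 23 m.

23 m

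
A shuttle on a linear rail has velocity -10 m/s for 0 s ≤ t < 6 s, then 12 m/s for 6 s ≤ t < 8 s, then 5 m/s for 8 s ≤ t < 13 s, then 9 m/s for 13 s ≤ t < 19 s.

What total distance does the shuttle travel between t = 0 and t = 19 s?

Distance (not displacement) is the total path length: add the absolute areas under v-t.
0–6 s: |-10| × 6 = 60 m
6–8 s: |12| × 2 = 24 m
8–13 s: |5| × 5 = 25 m
13–19 s: |9| × 6 = 54 m
Total distance = 163 m

163 m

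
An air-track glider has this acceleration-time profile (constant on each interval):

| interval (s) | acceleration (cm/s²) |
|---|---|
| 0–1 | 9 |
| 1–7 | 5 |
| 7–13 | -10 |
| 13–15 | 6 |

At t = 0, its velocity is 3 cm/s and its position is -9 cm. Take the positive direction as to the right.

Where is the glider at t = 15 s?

On each constant-a segment, Δv = aΔt and Δx = v₀Δt + ½aΔt²; chain segment to segment.
0–1 s: v starts 3 cm/s; Δx = 3·1 + ½·9·1² = 7.5 cm; v ends 12 cm/s.
1–7 s: v starts 12 cm/s; Δx = 12·6 + ½·5·6² = 162 cm; v ends 42 cm/s.
7–13 s: v starts 42 cm/s; Δx = 42·6 + ½·-10·6² = 72 cm; v ends -18 cm/s.
13–15 s: v starts -18 cm/s; Δx = -18·2 + ½·6·2² = -24 cm; v ends -6 cm/s.
x(15) = -9 + Σ Δx = 208.5 cm.

208.5 cm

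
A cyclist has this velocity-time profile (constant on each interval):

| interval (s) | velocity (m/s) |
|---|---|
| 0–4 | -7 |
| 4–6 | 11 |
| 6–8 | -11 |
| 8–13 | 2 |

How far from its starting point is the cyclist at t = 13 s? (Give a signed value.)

Net displacement equals the area under the velocity-time graph (areas below the axis count negative).
0–4 s: -7 × 4 = -28 m
4–6 s: 11 × 2 = 22 m
6–8 s: -11 × 2 = -22 m
8–13 s: 2 × 5 = 10 m
Net displacement = -18 m

-18 m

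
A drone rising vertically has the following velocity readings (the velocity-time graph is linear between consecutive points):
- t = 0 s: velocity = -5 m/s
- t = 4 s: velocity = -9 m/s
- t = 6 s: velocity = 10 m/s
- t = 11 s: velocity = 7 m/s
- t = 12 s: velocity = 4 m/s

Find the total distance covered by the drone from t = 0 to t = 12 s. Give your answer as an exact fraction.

1625/19 m

Total distance travelled is ∫|v| dt — sum the magnitudes of each area piece.
0–4 s: |½(-5 + -9)(4)| = 28 m
4–6 s: v = 0 at t = 94/19 s; triangle areas 81/19 + 100/19 = 181/19 m
6–11 s: |½(10 + 7)(5)| = 42.5 m
11–12 s: |½(7 + 4)(1)| = 5.5 m
Total distance = 1625/19 m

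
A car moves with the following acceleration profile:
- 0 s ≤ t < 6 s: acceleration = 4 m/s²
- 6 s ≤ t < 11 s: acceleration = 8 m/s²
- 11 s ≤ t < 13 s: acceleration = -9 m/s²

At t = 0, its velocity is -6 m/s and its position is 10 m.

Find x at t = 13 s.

334 m

On each constant-a segment, Δv = aΔt and Δx = v₀Δt + ½aΔt²; chain segment to segment.
0–6 s: v starts -6 m/s; Δx = -6·6 + ½·4·6² = 36 m; v ends 18 m/s.
6–11 s: v starts 18 m/s; Δx = 18·5 + ½·8·5² = 190 m; v ends 58 m/s.
11–13 s: v starts 58 m/s; Δx = 58·2 + ½·-9·2² = 98 m; v ends 40 m/s.
x(13) = 10 + Σ Δx = 334 m.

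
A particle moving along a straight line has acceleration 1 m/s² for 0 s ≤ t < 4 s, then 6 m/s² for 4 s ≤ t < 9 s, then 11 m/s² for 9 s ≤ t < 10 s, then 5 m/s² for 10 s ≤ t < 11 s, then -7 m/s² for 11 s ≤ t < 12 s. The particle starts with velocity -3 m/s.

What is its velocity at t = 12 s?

40 m/s

Δv equals the area under the a-t graph; then v = v₀ + Δv.
0–4 s: 1 × 4 = 4 m/s
4–9 s: 6 × 5 = 30 m/s
9–10 s: 11 × 1 = 11 m/s
10–11 s: 5 × 1 = 5 m/s
11–12 s: -7 × 1 = -7 m/s
Δv = 43 m/s, so v(12) = -3 + (43) = 40 m/s.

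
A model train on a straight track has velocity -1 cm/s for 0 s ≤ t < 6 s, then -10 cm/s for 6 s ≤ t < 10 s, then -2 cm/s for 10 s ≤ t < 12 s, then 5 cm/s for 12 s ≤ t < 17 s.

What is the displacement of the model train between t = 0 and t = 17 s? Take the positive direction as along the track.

-25 cm

Net displacement equals the area under the velocity-time graph (areas below the axis count negative).
0–6 s: -1 × 6 = -6 cm
6–10 s: -10 × 4 = -40 cm
10–12 s: -2 × 2 = -4 cm
12–17 s: 5 × 5 = 25 cm
Net displacement = -25 cm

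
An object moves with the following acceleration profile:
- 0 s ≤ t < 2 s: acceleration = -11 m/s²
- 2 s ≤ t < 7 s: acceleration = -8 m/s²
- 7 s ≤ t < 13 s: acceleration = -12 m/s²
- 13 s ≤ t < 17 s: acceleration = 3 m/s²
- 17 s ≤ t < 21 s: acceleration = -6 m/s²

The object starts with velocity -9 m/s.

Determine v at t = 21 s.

Δv equals the area under the a-t graph; then v = v₀ + Δv.
0–2 s: -11 × 2 = -22 m/s
2–7 s: -8 × 5 = -40 m/s
7–13 s: -12 × 6 = -72 m/s
13–17 s: 3 × 4 = 12 m/s
17–21 s: -6 × 4 = -24 m/s
Δv = -146 m/s, so v(21) = -9 + (-146) = -155 m/s.

-155 m/s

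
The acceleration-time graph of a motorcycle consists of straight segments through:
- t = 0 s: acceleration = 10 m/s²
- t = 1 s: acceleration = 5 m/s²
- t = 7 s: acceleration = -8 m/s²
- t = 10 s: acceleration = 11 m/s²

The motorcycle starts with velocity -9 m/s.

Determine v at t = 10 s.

Δv equals the area under the a-t graph; then v = v₀ + Δv.
0–1 s: ½(10 + 5)(1) = 7.5 m/s
1–7 s: ½(5 + -8)(6) = -9 m/s
7–10 s: ½(-8 + 11)(3) = 4.5 m/s
Δv = 3 m/s, so v(10) = -9 + (3) = -6 m/s.

-6 m/s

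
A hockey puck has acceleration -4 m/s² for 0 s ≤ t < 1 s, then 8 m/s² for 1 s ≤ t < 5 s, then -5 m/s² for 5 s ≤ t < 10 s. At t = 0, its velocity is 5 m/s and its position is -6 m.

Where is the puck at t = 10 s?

167.5 m

On each constant-a segment, Δv = aΔt and Δx = v₀Δt + ½aΔt²; chain segment to segment.
0–1 s: v starts 5 m/s; Δx = 5·1 + ½·-4·1² = 3 m; v ends 1 m/s.
1–5 s: v starts 1 m/s; Δx = 1·4 + ½·8·4² = 68 m; v ends 33 m/s.
5–10 s: v starts 33 m/s; Δx = 33·5 + ½·-5·5² = 102.5 m; v ends 8 m/s.
x(10) = -6 + Σ Δx = 167.5 m.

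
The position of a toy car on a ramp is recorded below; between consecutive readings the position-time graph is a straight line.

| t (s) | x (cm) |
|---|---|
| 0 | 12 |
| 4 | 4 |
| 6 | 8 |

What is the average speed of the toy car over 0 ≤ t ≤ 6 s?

2 cm/s

Average speed = (total path length)/(elapsed time); on a piecewise-linear x-t graph the path length is Σ|Δx|.
0–4 s: |Δx| = |4 − 12| = 8 cm
4–6 s: |Δx| = |8 − 4| = 4 cm
Total path = 12 cm; average speed = 12/6 = 2 cm/s.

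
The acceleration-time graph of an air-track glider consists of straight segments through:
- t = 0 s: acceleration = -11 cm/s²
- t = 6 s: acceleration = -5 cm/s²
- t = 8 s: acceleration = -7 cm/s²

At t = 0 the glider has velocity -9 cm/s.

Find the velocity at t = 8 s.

Δv equals the area under the a-t graph; then v = v₀ + Δv.
0–6 s: ½(-11 + -5)(6) = -48 cm/s
6–8 s: ½(-5 + -7)(2) = -12 cm/s
Δv = -60 cm/s, so v(8) = -9 + (-60) = -69 cm/s.

-69 cm/s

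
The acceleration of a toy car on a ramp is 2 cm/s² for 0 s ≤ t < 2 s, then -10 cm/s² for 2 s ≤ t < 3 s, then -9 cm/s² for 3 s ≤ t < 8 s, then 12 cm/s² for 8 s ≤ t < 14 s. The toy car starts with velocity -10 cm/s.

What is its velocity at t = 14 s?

11 cm/s

Δv equals the area under the a-t graph; then v = v₀ + Δv.
0–2 s: 2 × 2 = 4 cm/s
2–3 s: -10 × 1 = -10 cm/s
3–8 s: -9 × 5 = -45 cm/s
8–14 s: 12 × 6 = 72 cm/s
Δv = 21 cm/s, so v(14) = -10 + (21) = 11 cm/s.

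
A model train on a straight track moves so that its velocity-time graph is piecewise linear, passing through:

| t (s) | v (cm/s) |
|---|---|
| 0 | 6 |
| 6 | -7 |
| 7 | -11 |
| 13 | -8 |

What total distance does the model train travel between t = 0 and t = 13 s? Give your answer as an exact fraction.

1113/13 cm

Distance (not displacement) is the total path length: add the absolute areas under v-t.
0–6 s: v = 0 at t = 36/13 s; triangle areas 108/13 + 147/13 = 255/13 cm
6–7 s: |½(-7 + -11)(1)| = 9 cm
7–13 s: |½(-11 + -8)(6)| = 57 cm
Total distance = 1113/13 cm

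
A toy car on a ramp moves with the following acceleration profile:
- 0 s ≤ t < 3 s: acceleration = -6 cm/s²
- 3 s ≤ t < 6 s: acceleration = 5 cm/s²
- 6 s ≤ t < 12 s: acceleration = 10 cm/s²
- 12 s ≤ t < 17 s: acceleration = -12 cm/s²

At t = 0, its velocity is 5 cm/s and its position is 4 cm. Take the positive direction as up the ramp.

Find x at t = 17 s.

327.5 cm

On each constant-a segment, Δv = aΔt and Δx = v₀Δt + ½aΔt²; chain segment to segment.
0–3 s: v starts 5 cm/s; Δx = 5·3 + ½·-6·3² = -12 cm; v ends -13 cm/s.
3–6 s: v starts -13 cm/s; Δx = -13·3 + ½·5·3² = -16.5 cm; v ends 2 cm/s.
6–12 s: v starts 2 cm/s; Δx = 2·6 + ½·10·6² = 192 cm; v ends 62 cm/s.
12–17 s: v starts 62 cm/s; Δx = 62·5 + ½·-12·5² = 160 cm; v ends 2 cm/s.
x(17) = 4 + Σ Δx = 327.5 cm.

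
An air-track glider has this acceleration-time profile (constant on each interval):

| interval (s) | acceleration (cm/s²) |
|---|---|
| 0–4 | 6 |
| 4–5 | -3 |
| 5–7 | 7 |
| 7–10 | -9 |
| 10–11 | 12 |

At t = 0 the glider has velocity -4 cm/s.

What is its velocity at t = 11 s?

Δv equals the area under the a-t graph; then v = v₀ + Δv.
0–4 s: 6 × 4 = 24 cm/s
4–5 s: -3 × 1 = -3 cm/s
5–7 s: 7 × 2 = 14 cm/s
7–10 s: -9 × 3 = -27 cm/s
10–11 s: 12 × 1 = 12 cm/s
Δv = 20 cm/s, so v(11) = -4 + (20) = 16 cm/s.

16 cm/s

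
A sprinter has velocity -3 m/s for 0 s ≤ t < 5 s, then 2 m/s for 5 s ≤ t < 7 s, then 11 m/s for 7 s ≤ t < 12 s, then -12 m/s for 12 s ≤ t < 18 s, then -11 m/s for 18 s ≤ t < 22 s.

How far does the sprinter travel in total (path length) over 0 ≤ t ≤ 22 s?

190 m

Total distance travelled is ∫|v| dt — sum the magnitudes of each area piece.
0–5 s: |-3| × 5 = 15 m
5–7 s: |2| × 2 = 4 m
7–12 s: |11| × 5 = 55 m
12–18 s: |-12| × 6 = 72 m
18–22 s: |-11| × 4 = 44 m
Total distance = 190 m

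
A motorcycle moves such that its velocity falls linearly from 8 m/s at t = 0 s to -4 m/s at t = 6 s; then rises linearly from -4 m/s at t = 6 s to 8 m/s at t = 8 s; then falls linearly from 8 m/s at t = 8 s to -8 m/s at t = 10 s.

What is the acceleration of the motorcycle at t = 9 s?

-8 m/s²

Acceleration is the slope of the v-t graph on 8–10 s: (-8 − 8)/(10 − 8) = -8 m/s².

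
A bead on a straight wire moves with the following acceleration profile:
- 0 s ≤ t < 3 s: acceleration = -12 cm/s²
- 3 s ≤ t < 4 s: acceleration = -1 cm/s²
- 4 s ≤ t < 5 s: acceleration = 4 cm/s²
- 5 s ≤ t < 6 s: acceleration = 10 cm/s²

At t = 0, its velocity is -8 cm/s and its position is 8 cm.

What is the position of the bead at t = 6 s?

-193.5 cm

On each constant-a segment, Δv = aΔt and Δx = v₀Δt + ½aΔt²; chain segment to segment.
0–3 s: v starts -8 cm/s; Δx = -8·3 + ½·-12·3² = -78 cm; v ends -44 cm/s.
3–4 s: v starts -44 cm/s; Δx = -44·1 + ½·-1·1² = -44.5 cm; v ends -45 cm/s.
4–5 s: v starts -45 cm/s; Δx = -45·1 + ½·4·1² = -43 cm; v ends -41 cm/s.
5–6 s: v starts -41 cm/s; Δx = -41·1 + ½·10·1² = -36 cm; v ends -31 cm/s.
x(6) = 8 + Σ Δx = -193.5 cm.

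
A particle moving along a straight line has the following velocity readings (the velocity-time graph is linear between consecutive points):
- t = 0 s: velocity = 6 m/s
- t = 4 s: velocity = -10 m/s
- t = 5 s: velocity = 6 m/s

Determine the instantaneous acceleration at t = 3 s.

-4 m/s²

Acceleration is the slope of the v-t graph on 0–4 s: (-10 − 6)/(4 − 0) = -4 m/s².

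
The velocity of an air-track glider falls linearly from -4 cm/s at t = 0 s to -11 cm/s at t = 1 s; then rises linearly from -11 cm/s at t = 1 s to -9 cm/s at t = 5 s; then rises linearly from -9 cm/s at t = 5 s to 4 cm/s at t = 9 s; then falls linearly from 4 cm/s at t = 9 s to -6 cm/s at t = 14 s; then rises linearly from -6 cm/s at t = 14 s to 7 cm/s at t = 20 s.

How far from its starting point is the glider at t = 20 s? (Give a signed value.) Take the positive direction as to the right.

Displacement is the signed area under the v-t curve.
0–1 s: ½(-4 + -11)(1) = -7.5 cm
1–5 s: ½(-11 + -9)(4) = -40 cm
5–9 s: ½(-9 + 4)(4) = -10 cm
9–14 s: ½(4 + -6)(5) = -5 cm
14–20 s: ½(-6 + 7)(6) = 3 cm
Net displacement = -59.5 cm

-59.5 cm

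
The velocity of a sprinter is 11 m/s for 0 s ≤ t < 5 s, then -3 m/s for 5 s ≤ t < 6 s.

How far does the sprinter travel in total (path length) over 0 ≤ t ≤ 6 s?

58 m

Distance (not displacement) is the total path length: add the absolute areas under v-t.
0–5 s: |11| × 5 = 55 m
5–6 s: |-3| × 1 = 3 m
Total distance = 58 m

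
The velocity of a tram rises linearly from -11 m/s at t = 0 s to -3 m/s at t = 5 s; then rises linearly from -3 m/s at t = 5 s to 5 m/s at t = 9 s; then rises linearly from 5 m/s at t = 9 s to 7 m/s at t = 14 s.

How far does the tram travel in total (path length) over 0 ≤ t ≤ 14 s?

Distance (not displacement) is the total path length: add the absolute areas under v-t.
0–5 s: |½(-11 + -3)(5)| = 35 m
5–9 s: v = 0 at t = 6.5 s; triangle areas 2.25 + 6.25 = 8.5 m
9–14 s: |½(5 + 7)(5)| = 30 m
Total distance = 73.5 m

73.5 m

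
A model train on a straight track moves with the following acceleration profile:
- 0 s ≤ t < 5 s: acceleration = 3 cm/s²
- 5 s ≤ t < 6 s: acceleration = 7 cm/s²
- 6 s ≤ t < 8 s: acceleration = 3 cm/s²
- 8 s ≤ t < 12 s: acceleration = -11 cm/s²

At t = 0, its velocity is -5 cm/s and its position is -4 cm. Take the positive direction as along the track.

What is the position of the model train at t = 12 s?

66 cm

On each constant-a segment, Δv = aΔt and Δx = v₀Δt + ½aΔt²; chain segment to segment.
0–5 s: v starts -5 cm/s; Δx = -5·5 + ½·3·5² = 12.5 cm; v ends 10 cm/s.
5–6 s: v starts 10 cm/s; Δx = 10·1 + ½·7·1² = 13.5 cm; v ends 17 cm/s.
6–8 s: v starts 17 cm/s; Δx = 17·2 + ½·3·2² = 40 cm; v ends 23 cm/s.
8–12 s: v starts 23 cm/s; Δx = 23·4 + ½·-11·4² = 4 cm; v ends -21 cm/s.
x(12) = -4 + Σ Δx = 66 cm.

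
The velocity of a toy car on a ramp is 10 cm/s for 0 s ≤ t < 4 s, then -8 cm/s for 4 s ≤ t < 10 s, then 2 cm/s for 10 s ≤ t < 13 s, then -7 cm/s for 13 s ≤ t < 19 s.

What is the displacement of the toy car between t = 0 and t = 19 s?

-44 cm

Net displacement equals the area under the velocity-time graph (areas below the axis count negative).
0–4 s: 10 × 4 = 40 cm
4–10 s: -8 × 6 = -48 cm
10–13 s: 2 × 3 = 6 cm
13–19 s: -7 × 6 = -42 cm
Net displacement = -44 cm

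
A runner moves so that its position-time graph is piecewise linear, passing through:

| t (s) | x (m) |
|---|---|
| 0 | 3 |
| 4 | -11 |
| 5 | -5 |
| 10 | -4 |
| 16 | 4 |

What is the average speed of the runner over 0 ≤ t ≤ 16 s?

Average speed = (total path length)/(elapsed time); on a piecewise-linear x-t graph the path length is Σ|Δx|.
0–4 s: |Δx| = |-11 − 3| = 14 m
4–5 s: |Δx| = |-5 − -11| = 6 m
5–10 s: |Δx| = |-4 − -5| = 1 m
10–16 s: |Δx| = |4 − -4| = 8 m
Total path = 29 m; average speed = 29/16 = 1.8125 m/s.

1.8125 m/s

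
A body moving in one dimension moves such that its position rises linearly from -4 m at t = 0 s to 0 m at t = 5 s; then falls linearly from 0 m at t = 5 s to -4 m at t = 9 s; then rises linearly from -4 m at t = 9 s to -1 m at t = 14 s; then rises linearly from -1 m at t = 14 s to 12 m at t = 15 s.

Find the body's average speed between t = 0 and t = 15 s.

Average speed = (total path length)/(elapsed time); on a piecewise-linear x-t graph the path length is Σ|Δx|.
0–5 s: |Δx| = |0 − -4| = 4 m
5–9 s: |Δx| = |-4 − 0| = 4 m
9–14 s: |Δx| = |-1 − -4| = 3 m
14–15 s: |Δx| = |12 − -1| = 13 m
Total path = 24 m; average speed = 24/15 = 1.6 m/s.

1.6 m/s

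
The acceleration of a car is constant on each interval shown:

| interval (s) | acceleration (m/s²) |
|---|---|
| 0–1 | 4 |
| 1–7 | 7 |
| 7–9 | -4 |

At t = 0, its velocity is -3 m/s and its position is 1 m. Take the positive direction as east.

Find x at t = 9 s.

210 m

On each constant-a segment, Δv = aΔt and Δx = v₀Δt + ½aΔt²; chain segment to segment.
0–1 s: v starts -3 m/s; Δx = -3·1 + ½·4·1² = -1 m; v ends 1 m/s.
1–7 s: v starts 1 m/s; Δx = 1·6 + ½·7·6² = 132 m; v ends 43 m/s.
7–9 s: v starts 43 m/s; Δx = 43·2 + ½·-4·2² = 78 m; v ends 35 m/s.
x(9) = 1 + Σ Δx = 210 m.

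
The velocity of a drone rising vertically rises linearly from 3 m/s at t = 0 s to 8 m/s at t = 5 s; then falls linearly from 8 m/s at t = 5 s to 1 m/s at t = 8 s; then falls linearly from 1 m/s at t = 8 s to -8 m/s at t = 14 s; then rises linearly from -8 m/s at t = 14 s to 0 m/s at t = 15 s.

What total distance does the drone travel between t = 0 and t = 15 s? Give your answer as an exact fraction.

Distance (not displacement) is the total path length: add the absolute areas under v-t.
0–5 s: |½(3 + 8)(5)| = 27.5 m
5–8 s: |½(8 + 1)(3)| = 13.5 m
8–14 s: v = 0 at t = 26/3 s; triangle areas 1/3 + 64/3 = 65/3 m
14–15 s: |½(-8 + 0)(1)| = 4 m
Total distance = 200/3 m

200/3 m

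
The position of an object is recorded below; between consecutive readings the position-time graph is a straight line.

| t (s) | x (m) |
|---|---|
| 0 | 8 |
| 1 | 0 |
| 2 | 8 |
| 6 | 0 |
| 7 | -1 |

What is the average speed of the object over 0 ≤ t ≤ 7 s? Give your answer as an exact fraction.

Average speed = (total path length)/(elapsed time); on a piecewise-linear x-t graph the path length is Σ|Δx|.
0–1 s: |Δx| = |0 − 8| = 8 m
1–2 s: |Δx| = |8 − 0| = 8 m
2–6 s: |Δx| = |0 − 8| = 8 m
6–7 s: |Δx| = |-1 − 0| = 1 m
Total path = 25 m; average speed = 25/7 = 25/7 m/s.

25/7 m/s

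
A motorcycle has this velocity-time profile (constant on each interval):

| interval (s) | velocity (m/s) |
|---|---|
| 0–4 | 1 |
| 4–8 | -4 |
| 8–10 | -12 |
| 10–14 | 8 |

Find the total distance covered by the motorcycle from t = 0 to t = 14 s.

Total distance travelled is ∫|v| dt — sum the magnitudes of each area piece.
0–4 s: |1| × 4 = 4 m
4–8 s: |-4| × 4 = 16 m
8–10 s: |-12| × 2 = 24 m
10–14 s: |8| × 4 = 32 m
Total distance = 76 m

76 m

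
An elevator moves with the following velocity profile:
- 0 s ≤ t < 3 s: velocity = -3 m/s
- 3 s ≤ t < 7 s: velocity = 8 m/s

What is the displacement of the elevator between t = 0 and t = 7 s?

23 m

Net displacement equals the area under the velocity-time graph (areas below the axis count negative).
0–3 s: -3 × 3 = -9 m
3–7 s: 8 × 4 = 32 m
Net displacement = 23 m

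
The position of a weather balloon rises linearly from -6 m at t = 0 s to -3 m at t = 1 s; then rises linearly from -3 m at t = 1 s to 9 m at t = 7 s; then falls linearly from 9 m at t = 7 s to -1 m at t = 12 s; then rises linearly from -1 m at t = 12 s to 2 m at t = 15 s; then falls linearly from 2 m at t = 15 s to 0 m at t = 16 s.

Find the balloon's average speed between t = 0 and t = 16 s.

Average speed = (total path length)/(elapsed time); on a piecewise-linear x-t graph the path length is Σ|Δx|.
0–1 s: |Δx| = |-3 − -6| = 3 m
1–7 s: |Δx| = |9 − -3| = 12 m
7–12 s: |Δx| = |-1 − 9| = 10 m
12–15 s: |Δx| = |2 − -1| = 3 m
15–16 s: |Δx| = |0 − 2| = 2 m
Total path = 30 m; average speed = 30/16 = 1.875 m/s.

1.875 m/s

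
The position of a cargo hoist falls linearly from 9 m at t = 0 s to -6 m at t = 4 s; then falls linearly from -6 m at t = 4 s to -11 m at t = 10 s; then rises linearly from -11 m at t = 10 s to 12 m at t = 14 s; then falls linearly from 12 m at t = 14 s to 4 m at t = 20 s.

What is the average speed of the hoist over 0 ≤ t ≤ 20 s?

Average speed = (total path length)/(elapsed time); on a piecewise-linear x-t graph the path length is Σ|Δx|.
0–4 s: |Δx| = |-6 − 9| = 15 m
4–10 s: |Δx| = |-11 − -6| = 5 m
10–14 s: |Δx| = |12 − -11| = 23 m
14–20 s: |Δx| = |4 − 12| = 8 m
Total path = 51 m; average speed = 51/20 = 2.55 m/s.

2.55 m/s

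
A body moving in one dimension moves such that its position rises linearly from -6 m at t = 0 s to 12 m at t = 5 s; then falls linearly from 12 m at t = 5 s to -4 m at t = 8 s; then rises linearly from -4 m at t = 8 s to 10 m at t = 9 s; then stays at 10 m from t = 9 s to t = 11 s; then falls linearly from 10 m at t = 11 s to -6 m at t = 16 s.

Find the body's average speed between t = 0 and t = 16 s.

Average speed = (total path length)/(elapsed time); on a piecewise-linear x-t graph the path length is Σ|Δx|.
0–5 s: |Δx| = |12 − -6| = 18 m
5–8 s: |Δx| = |-4 − 12| = 16 m
8–9 s: |Δx| = |10 − -4| = 14 m
9–11 s: |Δx| = |10 − 10| = 0 m
11–16 s: |Δx| = |-6 − 10| = 16 m
Total path = 64 m; average speed = 64/16 = 4 m/s.

4 m/s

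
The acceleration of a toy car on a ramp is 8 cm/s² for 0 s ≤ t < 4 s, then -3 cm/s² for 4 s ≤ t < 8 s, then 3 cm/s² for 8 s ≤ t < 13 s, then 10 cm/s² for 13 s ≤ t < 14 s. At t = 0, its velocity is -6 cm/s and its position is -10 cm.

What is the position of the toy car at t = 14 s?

On each constant-a segment, Δv = aΔt and Δx = v₀Δt + ½aΔt²; chain segment to segment.
0–4 s: v starts -6 cm/s; Δx = -6·4 + ½·8·4² = 40 cm; v ends 26 cm/s.
4–8 s: v starts 26 cm/s; Δx = 26·4 + ½·-3·4² = 80 cm; v ends 14 cm/s.
8–13 s: v starts 14 cm/s; Δx = 14·5 + ½·3·5² = 107.5 cm; v ends 29 cm/s.
13–14 s: v starts 29 cm/s; Δx = 29·1 + ½·10·1² = 34 cm; v ends 39 cm/s.
x(14) = -10 + Σ Δx = 251.5 cm.

251.5 cm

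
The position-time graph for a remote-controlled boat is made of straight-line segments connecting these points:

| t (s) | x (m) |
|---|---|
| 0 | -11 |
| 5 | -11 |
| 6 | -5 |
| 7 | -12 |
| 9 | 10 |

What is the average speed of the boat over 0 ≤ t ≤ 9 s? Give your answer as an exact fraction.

35/9 m/s

Average speed = (total path length)/(elapsed time); on a piecewise-linear x-t graph the path length is Σ|Δx|.
0–5 s: |Δx| = |-11 − -11| = 0 m
5–6 s: |Δx| = |-5 − -11| = 6 m
6–7 s: |Δx| = |-12 − -5| = 7 m
7–9 s: |Δx| = |10 − -12| = 22 m
Total path = 35 m; average speed = 35/9 = 35/9 m/s.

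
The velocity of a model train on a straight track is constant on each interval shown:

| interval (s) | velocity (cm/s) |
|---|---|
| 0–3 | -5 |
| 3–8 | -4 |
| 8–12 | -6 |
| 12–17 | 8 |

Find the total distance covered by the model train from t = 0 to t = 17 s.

99 cm

Distance (not displacement) is the total path length: add the absolute areas under v-t.
0–3 s: |-5| × 3 = 15 cm
3–8 s: |-4| × 5 = 20 cm
8–12 s: |-6| × 4 = 24 cm
12–17 s: |8| × 5 = 40 cm
Total distance = 99 cm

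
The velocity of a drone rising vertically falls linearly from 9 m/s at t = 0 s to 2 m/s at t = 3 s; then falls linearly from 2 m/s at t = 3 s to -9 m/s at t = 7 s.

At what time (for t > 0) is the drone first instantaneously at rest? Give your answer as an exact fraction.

v changes sign on 3–7 s (from 2 to -9); the graph is linear there, so v = 0 at t = 3 + (-2)·(7 − 3)/(-9 − 2) = 41/11 s.

t = 41/11 s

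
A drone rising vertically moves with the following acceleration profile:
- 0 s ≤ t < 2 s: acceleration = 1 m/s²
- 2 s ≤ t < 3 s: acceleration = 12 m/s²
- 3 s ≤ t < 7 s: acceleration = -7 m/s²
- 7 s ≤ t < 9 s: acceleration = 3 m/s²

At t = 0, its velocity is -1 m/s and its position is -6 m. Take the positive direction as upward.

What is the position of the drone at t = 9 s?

On each constant-a segment, Δv = aΔt and Δx = v₀Δt + ½aΔt²; chain segment to segment.
0–2 s: v starts -1 m/s; Δx = -1·2 + ½·1·2² = 0 m; v ends 1 m/s.
2–3 s: v starts 1 m/s; Δx = 1·1 + ½·12·1² = 7 m; v ends 13 m/s.
3–7 s: v starts 13 m/s; Δx = 13·4 + ½·-7·4² = -4 m; v ends -15 m/s.
7–9 s: v starts -15 m/s; Δx = -15·2 + ½·3·2² = -24 m; v ends -9 m/s.
x(9) = -6 + Σ Δx = -27 m.

-27 m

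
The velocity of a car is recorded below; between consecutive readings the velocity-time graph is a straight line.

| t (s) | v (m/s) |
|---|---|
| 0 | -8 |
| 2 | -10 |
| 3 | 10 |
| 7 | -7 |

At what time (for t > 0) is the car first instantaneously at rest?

t = 2.5 s

v changes sign on 2–3 s (from -10 to 10); the graph is linear there, so v = 0 at t = 2 + (10)·(3 − 2)/(10 − -10) = 2.5 s.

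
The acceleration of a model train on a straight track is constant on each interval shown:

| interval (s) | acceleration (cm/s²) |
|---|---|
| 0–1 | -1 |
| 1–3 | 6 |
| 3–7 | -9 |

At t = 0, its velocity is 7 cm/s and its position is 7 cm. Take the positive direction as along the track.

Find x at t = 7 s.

On each constant-a segment, Δv = aΔt and Δx = v₀Δt + ½aΔt²; chain segment to segment.
0–1 s: v starts 7 cm/s; Δx = 7·1 + ½·-1·1² = 6.5 cm; v ends 6 cm/s.
1–3 s: v starts 6 cm/s; Δx = 6·2 + ½·6·2² = 24 cm; v ends 18 cm/s.
3–7 s: v starts 18 cm/s; Δx = 18·4 + ½·-9·4² = 0 cm; v ends -18 cm/s.
x(7) = 7 + Σ Δx = 37.5 cm.

37.5 cm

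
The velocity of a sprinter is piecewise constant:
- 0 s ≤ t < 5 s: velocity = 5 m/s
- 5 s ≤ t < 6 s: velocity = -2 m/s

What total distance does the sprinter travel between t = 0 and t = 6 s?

27 m

Distance (not displacement) is the total path length: add the absolute areas under v-t.
0–5 s: |5| × 5 = 25 m
5–6 s: |-2| × 1 = 2 m
Total distance = 27 m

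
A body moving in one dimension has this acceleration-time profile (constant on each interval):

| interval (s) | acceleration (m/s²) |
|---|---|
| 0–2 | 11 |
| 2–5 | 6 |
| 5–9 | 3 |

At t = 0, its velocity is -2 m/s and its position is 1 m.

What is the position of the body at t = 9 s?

282 m

On each constant-a segment, Δv = aΔt and Δx = v₀Δt + ½aΔt²; chain segment to segment.
0–2 s: v starts -2 m/s; Δx = -2·2 + ½·11·2² = 18 m; v ends 20 m/s.
2–5 s: v starts 20 m/s; Δx = 20·3 + ½·6·3² = 87 m; v ends 38 m/s.
5–9 s: v starts 38 m/s; Δx = 38·4 + ½·3·4² = 176 m; v ends 50 m/s.
x(9) = 1 + Σ Δx = 282 m.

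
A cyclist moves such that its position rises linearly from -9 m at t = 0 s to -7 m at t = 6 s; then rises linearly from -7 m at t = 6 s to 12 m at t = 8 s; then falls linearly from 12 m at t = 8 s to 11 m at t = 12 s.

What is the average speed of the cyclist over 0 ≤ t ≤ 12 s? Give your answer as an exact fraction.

11/6 m/s

Average speed = (total path length)/(elapsed time); on a piecewise-linear x-t graph the path length is Σ|Δx|.
0–6 s: |Δx| = |-7 − -9| = 2 m
6–8 s: |Δx| = |12 − -7| = 19 m
8–12 s: |Δx| = |11 − 12| = 1 m
Total path = 22 m; average speed = 22/12 = 11/6 m/s.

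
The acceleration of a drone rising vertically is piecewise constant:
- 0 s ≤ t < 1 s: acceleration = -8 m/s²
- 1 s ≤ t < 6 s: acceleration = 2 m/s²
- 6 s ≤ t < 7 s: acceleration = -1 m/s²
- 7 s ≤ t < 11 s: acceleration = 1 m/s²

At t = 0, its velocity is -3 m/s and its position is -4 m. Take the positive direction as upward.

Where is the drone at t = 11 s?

-42.5 m

On each constant-a segment, Δv = aΔt and Δx = v₀Δt + ½aΔt²; chain segment to segment.
0–1 s: v starts -3 m/s; Δx = -3·1 + ½·-8·1² = -7 m; v ends -11 m/s.
1–6 s: v starts -11 m/s; Δx = -11·5 + ½·2·5² = -30 m; v ends -1 m/s.
6–7 s: v starts -1 m/s; Δx = -1·1 + ½·-1·1² = -1.5 m; v ends -2 m/s.
7–11 s: v starts -2 m/s; Δx = -2·4 + ½·1·4² = 0 m; v ends 2 m/s.
x(11) = -4 + Σ Δx = -42.5 m.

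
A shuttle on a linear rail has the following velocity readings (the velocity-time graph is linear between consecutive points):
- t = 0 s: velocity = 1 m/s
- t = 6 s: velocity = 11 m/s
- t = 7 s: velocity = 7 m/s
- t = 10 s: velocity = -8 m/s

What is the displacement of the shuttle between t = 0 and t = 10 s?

Displacement is the signed area under the v-t curve.
0–6 s: ½(1 + 11)(6) = 36 m
6–7 s: ½(11 + 7)(1) = 9 m
7–10 s: ½(7 + -8)(3) = -1.5 m
Net displacement = 43.5 m

43.5 m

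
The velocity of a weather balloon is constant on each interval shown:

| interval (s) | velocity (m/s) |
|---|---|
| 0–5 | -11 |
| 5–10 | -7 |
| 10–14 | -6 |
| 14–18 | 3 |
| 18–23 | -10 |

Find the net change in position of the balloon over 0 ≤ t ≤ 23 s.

-152 m

Displacement is the signed area under the v-t curve.
0–5 s: -11 × 5 = -55 m
5–10 s: -7 × 5 = -35 m
10–14 s: -6 × 4 = -24 m
14–18 s: 3 × 4 = 12 m
18–23 s: -10 × 5 = -50 m
Net displacement = -152 m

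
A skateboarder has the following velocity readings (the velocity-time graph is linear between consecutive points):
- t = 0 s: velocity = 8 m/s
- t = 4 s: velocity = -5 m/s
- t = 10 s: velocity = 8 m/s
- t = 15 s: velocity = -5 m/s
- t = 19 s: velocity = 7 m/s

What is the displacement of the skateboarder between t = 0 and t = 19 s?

Displacement is the signed area under the v-t curve.
0–4 s: ½(8 + -5)(4) = 6 m
4–10 s: ½(-5 + 8)(6) = 9 m
10–15 s: ½(8 + -5)(5) = 7.5 m
15–19 s: ½(-5 + 7)(4) = 4 m
Net displacement = 26.5 m

26.5 m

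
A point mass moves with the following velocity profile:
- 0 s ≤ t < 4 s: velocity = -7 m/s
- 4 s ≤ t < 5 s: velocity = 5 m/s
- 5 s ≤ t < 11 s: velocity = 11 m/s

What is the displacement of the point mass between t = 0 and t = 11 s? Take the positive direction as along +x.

43 m

Net displacement equals the area under the velocity-time graph (areas below the axis count negative).
0–4 s: -7 × 4 = -28 m
4–5 s: 5 × 1 = 5 m
5–11 s: 11 × 6 = 66 m
Net displacement = 43 m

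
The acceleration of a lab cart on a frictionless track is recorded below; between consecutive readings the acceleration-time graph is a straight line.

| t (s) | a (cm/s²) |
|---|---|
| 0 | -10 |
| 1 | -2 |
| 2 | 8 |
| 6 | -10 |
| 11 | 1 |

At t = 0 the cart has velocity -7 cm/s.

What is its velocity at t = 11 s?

-36.5 cm/s

Δv equals the area under the a-t graph; then v = v₀ + Δv.
0–1 s: ½(-10 + -2)(1) = -6 cm/s
1–2 s: ½(-2 + 8)(1) = 3 cm/s
2–6 s: ½(8 + -10)(4) = -4 cm/s
6–11 s: ½(-10 + 1)(5) = -22.5 cm/s
Δv = -29.5 cm/s, so v(11) = -7 + (-29.5) = -36.5 cm/s.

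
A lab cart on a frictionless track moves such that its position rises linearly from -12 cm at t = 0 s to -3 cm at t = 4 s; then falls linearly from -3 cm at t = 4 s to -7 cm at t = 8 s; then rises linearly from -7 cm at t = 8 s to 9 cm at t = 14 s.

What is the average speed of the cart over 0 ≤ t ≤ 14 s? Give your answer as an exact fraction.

Average speed = (total path length)/(elapsed time); on a piecewise-linear x-t graph the path length is Σ|Δx|.
0–4 s: |Δx| = |-3 − -12| = 9 cm
4–8 s: |Δx| = |-7 − -3| = 4 cm
8–14 s: |Δx| = |9 − -7| = 16 cm
Total path = 29 cm; average speed = 29/14 = 29/14 cm/s.

29/14 cm/s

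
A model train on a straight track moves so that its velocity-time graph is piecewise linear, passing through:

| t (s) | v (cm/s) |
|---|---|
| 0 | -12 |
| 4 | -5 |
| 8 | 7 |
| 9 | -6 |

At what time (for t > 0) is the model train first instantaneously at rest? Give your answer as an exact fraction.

t = 17/3 s

v changes sign on 4–8 s (from -5 to 7); the graph is linear there, so v = 0 at t = 4 + (5)·(8 − 4)/(7 − -5) = 17/3 s.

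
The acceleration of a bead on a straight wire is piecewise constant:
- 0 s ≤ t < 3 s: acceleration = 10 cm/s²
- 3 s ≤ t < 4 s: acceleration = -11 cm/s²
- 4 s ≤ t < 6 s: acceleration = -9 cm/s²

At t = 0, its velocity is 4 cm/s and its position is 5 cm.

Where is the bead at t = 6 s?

On each constant-a segment, Δv = aΔt and Δx = v₀Δt + ½aΔt²; chain segment to segment.
0–3 s: v starts 4 cm/s; Δx = 4·3 + ½·10·3² = 57 cm; v ends 34 cm/s.
3–4 s: v starts 34 cm/s; Δx = 34·1 + ½·-11·1² = 28.5 cm; v ends 23 cm/s.
4–6 s: v starts 23 cm/s; Δx = 23·2 + ½·-9·2² = 28 cm; v ends 5 cm/s.
x(6) = 5 + Σ Δx = 118.5 cm.

118.5 cm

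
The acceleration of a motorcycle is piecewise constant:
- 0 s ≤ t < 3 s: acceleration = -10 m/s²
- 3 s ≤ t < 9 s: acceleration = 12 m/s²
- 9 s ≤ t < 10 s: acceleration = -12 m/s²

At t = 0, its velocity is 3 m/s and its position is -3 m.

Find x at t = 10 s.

On each constant-a segment, Δv = aΔt and Δx = v₀Δt + ½aΔt²; chain segment to segment.
0–3 s: v starts 3 m/s; Δx = 3·3 + ½·-10·3² = -36 m; v ends -27 m/s.
3–9 s: v starts -27 m/s; Δx = -27·6 + ½·12·6² = 54 m; v ends 45 m/s.
9–10 s: v starts 45 m/s; Δx = 45·1 + ½·-12·1² = 39 m; v ends 33 m/s.
x(10) = -3 + Σ Δx = 54 m.

54 m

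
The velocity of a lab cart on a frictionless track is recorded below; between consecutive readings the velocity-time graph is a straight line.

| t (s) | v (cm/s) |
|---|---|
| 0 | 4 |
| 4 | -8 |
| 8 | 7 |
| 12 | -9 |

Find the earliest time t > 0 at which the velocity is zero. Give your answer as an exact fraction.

t = 4/3 s

v changes sign on 0–4 s (from 4 to -8); the graph is linear there, so v = 0 at t = 0 + (-4)·(4 − 0)/(-8 − 4) = 4/3 s.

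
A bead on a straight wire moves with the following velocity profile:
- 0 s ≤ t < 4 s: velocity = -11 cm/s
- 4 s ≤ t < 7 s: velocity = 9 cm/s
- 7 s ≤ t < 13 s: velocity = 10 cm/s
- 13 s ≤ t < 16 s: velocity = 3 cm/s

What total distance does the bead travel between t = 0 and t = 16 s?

Distance (not displacement) is the total path length: add the absolute areas under v-t.
0–4 s: |-11| × 4 = 44 cm
4–7 s: |9| × 3 = 27 cm
7–13 s: |10| × 6 = 60 cm
13–16 s: |3| × 3 = 9 cm
Total distance = 140 cm

140 cm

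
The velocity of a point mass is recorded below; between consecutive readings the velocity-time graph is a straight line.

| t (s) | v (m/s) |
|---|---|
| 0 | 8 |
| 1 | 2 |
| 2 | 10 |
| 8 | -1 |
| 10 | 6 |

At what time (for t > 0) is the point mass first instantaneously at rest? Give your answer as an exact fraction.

t = 82/11 s

v changes sign on 2–8 s (from 10 to -1); the graph is linear there, so v = 0 at t = 2 + (-10)·(8 − 2)/(-1 − 10) = 82/11 s.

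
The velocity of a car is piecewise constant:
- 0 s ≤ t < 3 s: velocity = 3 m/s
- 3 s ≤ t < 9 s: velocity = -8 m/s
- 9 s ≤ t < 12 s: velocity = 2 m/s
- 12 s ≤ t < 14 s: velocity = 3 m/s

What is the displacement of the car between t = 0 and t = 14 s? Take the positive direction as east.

Net displacement equals the area under the velocity-time graph (areas below the axis count negative).
0–3 s: 3 × 3 = 9 m
3–9 s: -8 × 6 = -48 m
9–12 s: 2 × 3 = 6 m
12–14 s: 3 × 2 = 6 m
Net displacement = -27 m

-27 m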